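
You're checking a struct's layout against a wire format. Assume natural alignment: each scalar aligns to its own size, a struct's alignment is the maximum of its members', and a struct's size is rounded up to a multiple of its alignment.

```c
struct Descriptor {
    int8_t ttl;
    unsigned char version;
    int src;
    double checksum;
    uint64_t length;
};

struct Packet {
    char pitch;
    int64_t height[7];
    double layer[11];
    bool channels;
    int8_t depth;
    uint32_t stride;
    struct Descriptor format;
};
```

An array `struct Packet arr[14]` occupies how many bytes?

Descriptor: @0: ttl [1B, align 1] → 1; @1: version [1B, align 1] → 2; +2 pad (align 4); @4: src [4B, align 4] → 8; @8: checksum [8B, align 8] → 16; @16: length [8B, align 8] → 24; size 24, align 8
@0: pitch [1B, align 1] → 1
+7 pad (align 8)
@8: height [56B, align 8] → 64
@64: layer [88B, align 8] → 152
@152: channels [1B, align 1] → 153
@153: depth [1B, align 1] → 154
+2 pad (align 4)
@156: stride [4B, align 4] → 160
@160: format [24B, align 8] → 184
size 184, align 8
array of 14: 14 × 184 = 2576

2576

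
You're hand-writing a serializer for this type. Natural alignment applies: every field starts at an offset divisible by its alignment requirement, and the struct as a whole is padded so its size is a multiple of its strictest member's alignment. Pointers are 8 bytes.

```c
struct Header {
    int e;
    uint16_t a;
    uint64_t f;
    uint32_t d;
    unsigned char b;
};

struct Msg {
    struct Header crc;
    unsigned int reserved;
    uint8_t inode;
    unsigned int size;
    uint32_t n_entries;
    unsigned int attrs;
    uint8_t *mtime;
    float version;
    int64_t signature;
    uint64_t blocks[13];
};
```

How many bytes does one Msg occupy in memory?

Header: e at 0 (size 4, align 4) → ends 4; a at 4 (size 2, align 2) → ends 6; pad 2 to align 8 for f; f at 8 (size 8, align 8) → ends 16; d at 16 (size 4, align 4) → ends 20; b at 20 (size 1, align 1) → ends 21; tail pad 3 to reach multiple of 8; total 24 bytes, alignment 8
crc at 0 (size 24, align 8) → ends 24
reserved at 24 (size 4, align 4) → ends 28
inode at 28 (size 1, align 1) → ends 29
pad 3 to align 4 for size
size at 32 (size 4, align 4) → ends 36
n_entries at 36 (size 4, align 4) → ends 40
attrs at 40 (size 4, align 4) → ends 44
pad 4 to align 8 for mtime
mtime at 48 (size 8, align 8) → ends 56
version at 56 (size 4, align 4) → ends 60
pad 4 to align 8 for signature
signature at 64 (size 8, align 8) → ends 72
blocks at 72 (size 104, align 8) → ends 176
total 176 bytes, alignment 8

176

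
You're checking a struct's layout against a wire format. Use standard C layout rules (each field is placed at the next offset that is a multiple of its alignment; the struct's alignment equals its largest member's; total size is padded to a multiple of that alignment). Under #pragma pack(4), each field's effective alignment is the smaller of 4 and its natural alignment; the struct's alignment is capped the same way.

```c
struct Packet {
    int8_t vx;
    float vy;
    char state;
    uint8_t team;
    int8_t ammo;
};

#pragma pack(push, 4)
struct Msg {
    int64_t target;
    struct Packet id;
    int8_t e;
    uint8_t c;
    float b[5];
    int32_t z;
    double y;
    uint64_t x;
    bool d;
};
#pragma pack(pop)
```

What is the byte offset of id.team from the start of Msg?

17

Packet: 0..1  vx  (1B, 1-aligned); 1..4  -- padding (3B); 4..8  vy  (4B, 4-aligned); 8..9  state  (1B, 1-aligned); 9..10  team  (1B, 1-aligned); 10..11  ammo  (1B, 1-aligned); 11..12  -- tail padding (1B); sizeof = 12, alignof = 4
0..8  target  (8B, 4-aligned)
8..20  id  (12B, 4-aligned)
within Packet: team at 9
8 + 9 = 17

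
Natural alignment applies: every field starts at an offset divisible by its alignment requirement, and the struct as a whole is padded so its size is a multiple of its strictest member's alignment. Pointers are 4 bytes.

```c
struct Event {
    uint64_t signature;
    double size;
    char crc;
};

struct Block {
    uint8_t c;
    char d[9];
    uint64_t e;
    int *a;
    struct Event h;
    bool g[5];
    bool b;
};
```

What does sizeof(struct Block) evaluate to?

Event: @0: signature [8B, align 8] → 8; @8: size [8B, align 8] → 16; @16: crc [1B, align 1] → 17; +7 tail pad (align 8); size 24, align 8
@0: c [1B, align 1] → 1
@1: d [9B, align 1] → 10
+6 pad (align 8)
@16: e [8B, align 8] → 24
@24: a [4B, align 4] → 28
+4 pad (align 8)
@32: h [24B, align 8] → 56
@56: g [5B, align 1] → 61
@61: b [1B, align 1] → 62
+2 tail pad (align 8)
size 64, align 8

64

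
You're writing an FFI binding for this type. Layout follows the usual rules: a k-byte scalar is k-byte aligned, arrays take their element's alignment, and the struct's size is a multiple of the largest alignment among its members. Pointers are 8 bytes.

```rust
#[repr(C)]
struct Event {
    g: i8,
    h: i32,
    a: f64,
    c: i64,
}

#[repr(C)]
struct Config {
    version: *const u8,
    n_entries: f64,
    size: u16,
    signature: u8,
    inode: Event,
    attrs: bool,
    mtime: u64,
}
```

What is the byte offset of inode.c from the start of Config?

Event: g at 0 (size 1, align 1) → ends 1; pad 3 to align 4 for h; h at 4 (size 4, align 4) → ends 8; a at 8 (size 8, align 8) → ends 16; c at 16 (size 8, align 8) → ends 24; total 24 bytes, alignment 8
version at 0 (size 8, align 8) → ends 8
n_entries at 8 (size 8, align 8) → ends 16
size at 16 (size 2, align 2) → ends 18
signature at 18 (size 1, align 1) → ends 19
pad 5 to align 8 for inode
inode at 24 (size 24, align 8) → ends 48
within Event: c at 16
24 + 16 = 40

40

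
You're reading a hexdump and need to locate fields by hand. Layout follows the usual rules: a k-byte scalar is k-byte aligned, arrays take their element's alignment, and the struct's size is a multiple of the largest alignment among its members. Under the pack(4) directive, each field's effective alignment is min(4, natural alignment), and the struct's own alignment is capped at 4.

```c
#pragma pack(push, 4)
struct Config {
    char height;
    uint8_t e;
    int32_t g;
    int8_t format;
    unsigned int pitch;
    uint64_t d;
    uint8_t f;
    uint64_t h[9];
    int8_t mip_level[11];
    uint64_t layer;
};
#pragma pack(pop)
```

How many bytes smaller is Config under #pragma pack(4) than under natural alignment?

8

natural layout:
  @0: height [1B, align 1] → 1
  @1: e [1B, align 1] → 2
  +2 pad (align 4)
  @4: g [4B, align 4] → 8
  @8: format [1B, align 1] → 9
  +3 pad (align 4)
  @12: pitch [4B, align 4] → 16
  @16: d [8B, align 8] → 24
  @24: f [1B, align 1] → 25
  +7 pad (align 8)
  @32: h [72B, align 8] → 104
  @104: mip_level [11B, align 1] → 115
  +5 pad (align 8)
  @120: layer [8B, align 8] → 128
  size 128, align 8
packed(4) layout:
  @0: height [1B, align 1] → 1
  @1: e [1B, align 1] → 2
  +2 pad (align 4)
  @4: g [4B, align 4] → 8
  @8: format [1B, align 1] → 9
  +3 pad (align 4)
  @12: pitch [4B, align 4] → 16
  @16: d [8B, align 4] → 24
  @24: f [1B, align 1] → 25
  +3 pad (align 4)
  @28: h [72B, align 4] → 100
  @100: mip_level [11B, align 1] → 111
  +1 pad (align 4)
  @112: layer [8B, align 4] → 120
  size 120, align 4
128 − 120 = 8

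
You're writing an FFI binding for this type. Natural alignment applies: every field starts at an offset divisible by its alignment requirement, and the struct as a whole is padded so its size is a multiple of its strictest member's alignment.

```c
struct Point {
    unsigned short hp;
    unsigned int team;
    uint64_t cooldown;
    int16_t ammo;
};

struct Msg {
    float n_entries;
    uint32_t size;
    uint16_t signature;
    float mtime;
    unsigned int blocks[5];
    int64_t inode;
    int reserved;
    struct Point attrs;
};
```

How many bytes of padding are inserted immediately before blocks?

Point: @0: hp [2B, align 2] → 2; +2 pad (align 4); @4: team [4B, align 4] → 8; @8: cooldown [8B, align 8] → 16; @16: ammo [2B, align 2] → 18; +6 tail pad (align 8); size 24, align 8
@0: n_entries [4B, align 4] → 4
@4: size [4B, align 4] → 8
@8: signature [2B, align 2] → 10
+2 pad (align 4)
@12: mtime [4B, align 4] → 16
@16: blocks [20B, align 4] → 36

0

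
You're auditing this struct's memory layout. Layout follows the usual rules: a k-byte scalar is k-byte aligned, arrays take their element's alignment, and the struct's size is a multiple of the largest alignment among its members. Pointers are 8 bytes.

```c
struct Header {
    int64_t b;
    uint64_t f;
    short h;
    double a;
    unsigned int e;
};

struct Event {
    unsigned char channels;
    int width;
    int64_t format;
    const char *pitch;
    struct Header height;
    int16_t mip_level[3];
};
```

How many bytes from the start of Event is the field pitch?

16

Header: @0: b [8B, align 8] → 8; @8: f [8B, align 8] → 16; @16: h [2B, align 2] → 18; +6 pad (align 8); @24: a [8B, align 8] → 32; @32: e [4B, align 4] → 36; +4 tail pad (align 8); size 40, align 8
@0: channels [1B, align 1] → 1
+3 pad (align 4)
@4: width [4B, align 4] → 8
@8: format [8B, align 8] → 16
@16: pitch [8B, align 8] → 24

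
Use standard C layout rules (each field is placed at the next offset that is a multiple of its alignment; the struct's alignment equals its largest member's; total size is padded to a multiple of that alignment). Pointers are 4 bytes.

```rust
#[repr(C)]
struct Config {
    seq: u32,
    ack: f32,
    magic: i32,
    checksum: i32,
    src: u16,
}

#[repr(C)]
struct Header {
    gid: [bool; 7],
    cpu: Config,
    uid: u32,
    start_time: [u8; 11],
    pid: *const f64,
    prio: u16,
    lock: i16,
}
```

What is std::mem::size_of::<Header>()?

52 bytes

Config: seq at 0 (size 4, align 4) → ends 4; ack at 4 (size 4, align 4) → ends 8; magic at 8 (size 4, align 4) → ends 12; checksum at 12 (size 4, align 4) → ends 16; src at 16 (size 2, align 2) → ends 18; tail pad 2 to reach multiple of 4; total 20 bytes, alignment 4
gid at 0 (size 7, align 1) → ends 7
pad 1 to align 4 for cpu
cpu at 8 (size 20, align 4) → ends 28
uid at 28 (size 4, align 4) → ends 32
start_time at 32 (size 11, align 1) → ends 43
pad 1 to align 4 for pid
pid at 44 (size 4, align 4) → ends 48
prio at 48 (size 2, align 2) → ends 50
lock at 50 (size 2, align 2) → ends 52
total 52 bytes, alignment 4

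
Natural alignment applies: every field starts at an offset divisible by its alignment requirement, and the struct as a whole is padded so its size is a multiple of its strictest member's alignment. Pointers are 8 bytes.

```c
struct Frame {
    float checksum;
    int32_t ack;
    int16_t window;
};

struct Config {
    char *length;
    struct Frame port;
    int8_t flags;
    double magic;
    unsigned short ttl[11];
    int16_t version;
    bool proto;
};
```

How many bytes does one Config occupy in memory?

64

Frame: checksum at 0 (size 4, align 4) → ends 4; ack at 4 (size 4, align 4) → ends 8; window at 8 (size 2, align 2) → ends 10; tail pad 2 to reach multiple of 4; total 12 bytes, alignment 4
length at 0 (size 8, align 8) → ends 8
port at 8 (size 12, align 4) → ends 20
flags at 20 (size 1, align 1) → ends 21
pad 3 to align 8 for magic
magic at 24 (size 8, align 8) → ends 32
ttl at 32 (size 22, align 2) → ends 54
version at 54 (size 2, align 2) → ends 56
proto at 56 (size 1, align 1) → ends 57
tail pad 7 to reach multiple of 8
total 64 bytes, alignment 8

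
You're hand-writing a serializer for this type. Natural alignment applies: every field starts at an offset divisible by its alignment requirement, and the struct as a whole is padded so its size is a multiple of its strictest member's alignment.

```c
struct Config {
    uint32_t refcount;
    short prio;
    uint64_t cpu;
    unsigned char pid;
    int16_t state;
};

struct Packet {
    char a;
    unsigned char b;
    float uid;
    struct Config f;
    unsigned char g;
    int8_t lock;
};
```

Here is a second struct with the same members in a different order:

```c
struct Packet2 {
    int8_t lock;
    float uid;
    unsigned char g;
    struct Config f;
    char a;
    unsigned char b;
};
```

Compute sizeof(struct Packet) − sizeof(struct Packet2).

-8

Config: @0: refcount [4B, align 4] → 4; @4: prio [2B, align 2] → 6; +2 pad (align 8); @8: cpu [8B, align 8] → 16; @16: pid [1B, align 1] → 17; +1 pad (align 2); @18: state [2B, align 2] → 20; +4 tail pad (align 8); size 24, align 8
@0: a [1B, align 1] → 1
@1: b [1B, align 1] → 2
+2 pad (align 4)
@4: uid [4B, align 4] → 8
@8: f [24B, align 8] → 32
@32: g [1B, align 1] → 33
@33: lock [1B, align 1] → 34
+6 tail pad (align 8)
size 40, align 8
— Packet2 —
@0: lock [1B, align 1] → 1
+3 pad (align 4)
@4: uid [4B, align 4] → 8
@8: g [1B, align 1] → 9
+7 pad (align 8)
@16: f [24B, align 8] → 40
@40: a [1B, align 1] → 41
@41: b [1B, align 1] → 42
+6 tail pad (align 8)
size 48, align 8
40 − 48 = -8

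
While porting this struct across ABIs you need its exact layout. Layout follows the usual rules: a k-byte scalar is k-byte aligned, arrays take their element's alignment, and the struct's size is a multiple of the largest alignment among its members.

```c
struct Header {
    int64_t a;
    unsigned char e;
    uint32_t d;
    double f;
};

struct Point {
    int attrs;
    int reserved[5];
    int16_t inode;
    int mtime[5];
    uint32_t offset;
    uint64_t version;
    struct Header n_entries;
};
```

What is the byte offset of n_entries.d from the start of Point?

76

Header: a at 0 (size 8, align 8) → ends 8; e at 8 (size 1, align 1) → ends 9; pad 3 to align 4 for d; d at 12 (size 4, align 4) → ends 16; f at 16 (size 8, align 8) → ends 24; total 24 bytes, alignment 8
attrs at 0 (size 4, align 4) → ends 4
reserved at 4 (size 20, align 4) → ends 24
inode at 24 (size 2, align 2) → ends 26
pad 2 to align 4 for mtime
mtime at 28 (size 20, align 4) → ends 48
offset at 48 (size 4, align 4) → ends 52
pad 4 to align 8 for version
version at 56 (size 8, align 8) → ends 64
n_entries at 64 (size 24, align 8) → ends 88
within Header: d at 12
64 + 12 = 76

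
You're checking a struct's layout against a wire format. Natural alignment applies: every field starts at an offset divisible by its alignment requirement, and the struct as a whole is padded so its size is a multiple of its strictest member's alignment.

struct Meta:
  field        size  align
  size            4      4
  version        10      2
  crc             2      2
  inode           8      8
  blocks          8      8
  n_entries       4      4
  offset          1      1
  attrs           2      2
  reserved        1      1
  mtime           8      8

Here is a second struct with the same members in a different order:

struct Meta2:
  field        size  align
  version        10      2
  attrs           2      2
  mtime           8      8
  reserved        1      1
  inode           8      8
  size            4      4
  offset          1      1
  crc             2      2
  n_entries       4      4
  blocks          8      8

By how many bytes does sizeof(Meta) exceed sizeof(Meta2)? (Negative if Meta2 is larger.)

0..4  size  (4B, 4-aligned)
4..14  version  (10B, 2-aligned)
14..16  crc  (2B, 2-aligned)
16..24  inode  (8B, 8-aligned)
24..32  blocks  (8B, 8-aligned)
32..36  n_entries  (4B, 4-aligned)
36..37  offset  (1B, 1-aligned)
37..38  -- padding (1B)
38..40  attrs  (2B, 2-aligned)
40..41  reserved  (1B, 1-aligned)
41..48  -- padding (7B)
48..56  mtime  (8B, 8-aligned)
sizeof = 56, alignof = 8
— Meta2 —
0..10  version  (10B, 2-aligned)
10..12  attrs  (2B, 2-aligned)
12..16  -- padding (4B)
16..24  mtime  (8B, 8-aligned)
24..25  reserved  (1B, 1-aligned)
25..32  -- padding (7B)
32..40  inode  (8B, 8-aligned)
40..44  size  (4B, 4-aligned)
44..45  offset  (1B, 1-aligned)
45..46  -- padding (1B)
46..48  crc  (2B, 2-aligned)
48..52  n_entries  (4B, 4-aligned)
52..56  -- padding (4B)
56..64  blocks  (8B, 8-aligned)
sizeof = 64, alignof = 8
56 − 64 = -8

-8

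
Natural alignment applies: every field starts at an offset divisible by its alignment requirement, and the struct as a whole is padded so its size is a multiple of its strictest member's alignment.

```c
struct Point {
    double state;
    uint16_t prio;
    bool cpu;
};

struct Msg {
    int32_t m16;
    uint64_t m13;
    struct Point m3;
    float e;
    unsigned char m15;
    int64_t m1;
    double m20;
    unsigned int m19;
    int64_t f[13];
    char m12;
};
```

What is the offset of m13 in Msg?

8

Point: @0: state [8B, align 8] → 8; @8: prio [2B, align 2] → 10; @10: cpu [1B, align 1] → 11; +5 tail pad (align 8); size 16, align 8
@0: m16 [4B, align 4] → 4
+4 pad (align 8)
@8: m13 [8B, align 8] → 16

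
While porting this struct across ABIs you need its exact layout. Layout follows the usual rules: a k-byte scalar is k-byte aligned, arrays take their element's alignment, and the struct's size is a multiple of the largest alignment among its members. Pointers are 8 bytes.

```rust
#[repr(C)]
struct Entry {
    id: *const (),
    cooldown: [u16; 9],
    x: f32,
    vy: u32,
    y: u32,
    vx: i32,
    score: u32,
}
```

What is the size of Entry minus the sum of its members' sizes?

0..8  id  (8B, 8-aligned)
8..26  cooldown  (18B, 2-aligned)
26..28  -- padding (2B)
28..32  x  (4B, 4-aligned)
32..36  vy  (4B, 4-aligned)
36..40  y  (4B, 4-aligned)
40..44  vx  (4B, 4-aligned)
44..48  score  (4B, 4-aligned)
sizeof = 48, alignof = 8
data bytes 46, size 48 → padding 2

2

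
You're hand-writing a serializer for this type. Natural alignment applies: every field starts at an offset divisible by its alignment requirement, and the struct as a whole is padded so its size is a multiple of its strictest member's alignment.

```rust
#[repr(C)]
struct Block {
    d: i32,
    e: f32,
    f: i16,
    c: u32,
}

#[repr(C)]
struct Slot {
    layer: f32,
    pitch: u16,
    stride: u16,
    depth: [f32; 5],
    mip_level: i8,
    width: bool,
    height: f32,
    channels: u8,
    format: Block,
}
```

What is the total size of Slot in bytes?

56

Block: @0: d [4B, align 4] → 4; @4: e [4B, align 4] → 8; @8: f [2B, align 2] → 10; +2 pad (align 4); @12: c [4B, align 4] → 16; size 16, align 4
@0: layer [4B, align 4] → 4
@4: pitch [2B, align 2] → 6
@6: stride [2B, align 2] → 8
@8: depth [20B, align 4] → 28
@28: mip_level [1B, align 1] → 29
@29: width [1B, align 1] → 30
+2 pad (align 4)
@32: height [4B, align 4] → 36
@36: channels [1B, align 1] → 37
+3 pad (align 4)
@40: format [16B, align 4] → 56
size 56, align 4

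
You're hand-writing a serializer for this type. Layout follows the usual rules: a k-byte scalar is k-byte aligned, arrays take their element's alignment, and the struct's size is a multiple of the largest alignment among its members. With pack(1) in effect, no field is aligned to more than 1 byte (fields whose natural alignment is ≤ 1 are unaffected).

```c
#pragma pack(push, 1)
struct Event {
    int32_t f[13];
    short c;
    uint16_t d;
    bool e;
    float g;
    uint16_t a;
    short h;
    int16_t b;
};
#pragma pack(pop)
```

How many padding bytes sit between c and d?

0

@0: f [52B, align 1] → 52
@52: c [2B, align 1] → 54
@54: d [2B, align 1] → 56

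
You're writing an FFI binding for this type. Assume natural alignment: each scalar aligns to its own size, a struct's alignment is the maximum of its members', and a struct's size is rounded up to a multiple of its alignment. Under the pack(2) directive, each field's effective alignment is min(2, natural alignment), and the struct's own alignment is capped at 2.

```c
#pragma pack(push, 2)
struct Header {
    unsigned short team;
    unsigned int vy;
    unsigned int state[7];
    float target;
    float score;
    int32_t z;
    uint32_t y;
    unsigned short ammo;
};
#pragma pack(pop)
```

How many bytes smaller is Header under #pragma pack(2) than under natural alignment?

4

natural layout:
  @0: team [2B, align 2] → 2
  +2 pad (align 4)
  @4: vy [4B, align 4] → 8
  @8: state [28B, align 4] → 36
  @36: target [4B, align 4] → 40
  @40: score [4B, align 4] → 44
  @44: z [4B, align 4] → 48
  @48: y [4B, align 4] → 52
  @52: ammo [2B, align 2] → 54
  +2 tail pad (align 4)
  size 56, align 4
packed(2) layout:
  @0: team [2B, align 2] → 2
  @2: vy [4B, align 2] → 6
  @6: state [28B, align 2] → 34
  @34: target [4B, align 2] → 38
  @38: score [4B, align 2] → 42
  @42: z [4B, align 2] → 46
  @46: y [4B, align 2] → 50
  @50: ammo [2B, align 2] → 52
  size 52, align 2
56 − 52 = 4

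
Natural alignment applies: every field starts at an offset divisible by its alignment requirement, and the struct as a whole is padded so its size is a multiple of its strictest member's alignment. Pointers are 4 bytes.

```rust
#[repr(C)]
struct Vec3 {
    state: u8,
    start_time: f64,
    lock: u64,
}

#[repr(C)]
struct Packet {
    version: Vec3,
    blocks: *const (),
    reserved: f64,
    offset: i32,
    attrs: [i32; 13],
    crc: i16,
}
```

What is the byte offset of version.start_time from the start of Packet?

8

Vec3: 0..1  state  (1B, 1-aligned); 1..8  -- padding (7B); 8..16  start_time  (8B, 8-aligned); 16..24  lock  (8B, 8-aligned); sizeof = 24, alignof = 8
0..24  version  (24B, 8-aligned)
within Vec3: start_time at 8
0 + 8 = 8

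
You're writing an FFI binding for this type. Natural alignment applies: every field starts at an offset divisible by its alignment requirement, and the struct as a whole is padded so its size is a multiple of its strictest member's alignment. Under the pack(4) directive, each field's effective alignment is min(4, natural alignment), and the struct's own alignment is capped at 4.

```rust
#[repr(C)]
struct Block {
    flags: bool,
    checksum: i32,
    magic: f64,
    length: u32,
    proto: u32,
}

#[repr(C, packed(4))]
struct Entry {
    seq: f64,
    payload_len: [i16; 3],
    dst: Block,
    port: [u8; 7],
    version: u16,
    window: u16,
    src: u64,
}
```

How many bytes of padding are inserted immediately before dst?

2

Block: 0..1  flags  (1B, 1-aligned); 1..4  -- padding (3B); 4..8  checksum  (4B, 4-aligned); 8..16  magic  (8B, 8-aligned); 16..20  length  (4B, 4-aligned); 20..24  proto  (4B, 4-aligned); sizeof = 24, alignof = 8
0..8  seq  (8B, 4-aligned)
8..14  payload_len  (6B, 2-aligned)
14..16  -- padding (2B)
16..40  dst  (24B, 4-aligned)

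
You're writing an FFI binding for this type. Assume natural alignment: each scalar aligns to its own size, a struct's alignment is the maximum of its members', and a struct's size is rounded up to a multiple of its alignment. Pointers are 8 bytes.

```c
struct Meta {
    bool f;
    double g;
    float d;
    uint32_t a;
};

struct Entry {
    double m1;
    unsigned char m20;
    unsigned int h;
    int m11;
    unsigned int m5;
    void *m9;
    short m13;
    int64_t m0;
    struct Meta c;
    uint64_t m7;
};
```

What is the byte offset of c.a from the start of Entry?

Meta: 0..1  f  (1B, 1-aligned); 1..8  -- padding (7B); 8..16  g  (8B, 8-aligned); 16..20  d  (4B, 4-aligned); 20..24  a  (4B, 4-aligned); sizeof = 24, alignof = 8
0..8  m1  (8B, 8-aligned)
8..9  m20  (1B, 1-aligned)
9..12  -- padding (3B)
12..16  h  (4B, 4-aligned)
16..20  m11  (4B, 4-aligned)
20..24  m5  (4B, 4-aligned)
24..32  m9  (8B, 8-aligned)
32..34  m13  (2B, 2-aligned)
34..40  -- padding (6B)
40..48  m0  (8B, 8-aligned)
48..72  c  (24B, 8-aligned)
within Meta: a at 20
48 + 20 = 68

68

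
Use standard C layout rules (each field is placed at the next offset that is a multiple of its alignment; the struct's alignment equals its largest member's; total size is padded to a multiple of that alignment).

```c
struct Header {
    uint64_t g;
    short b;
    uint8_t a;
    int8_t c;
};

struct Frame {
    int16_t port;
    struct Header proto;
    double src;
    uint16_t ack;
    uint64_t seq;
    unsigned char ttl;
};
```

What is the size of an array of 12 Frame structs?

Header: @0: g [8B, align 8] → 8; @8: b [2B, align 2] → 10; @10: a [1B, align 1] → 11; @11: c [1B, align 1] → 12; +4 tail pad (align 8); size 16, align 8
@0: port [2B, align 2] → 2
+6 pad (align 8)
@8: proto [16B, align 8] → 24
@24: src [8B, align 8] → 32
@32: ack [2B, align 2] → 34
+6 pad (align 8)
@40: seq [8B, align 8] → 48
@48: ttl [1B, align 1] → 49
+7 tail pad (align 8)
size 56, align 8
array of 12: 12 × 56 = 672

672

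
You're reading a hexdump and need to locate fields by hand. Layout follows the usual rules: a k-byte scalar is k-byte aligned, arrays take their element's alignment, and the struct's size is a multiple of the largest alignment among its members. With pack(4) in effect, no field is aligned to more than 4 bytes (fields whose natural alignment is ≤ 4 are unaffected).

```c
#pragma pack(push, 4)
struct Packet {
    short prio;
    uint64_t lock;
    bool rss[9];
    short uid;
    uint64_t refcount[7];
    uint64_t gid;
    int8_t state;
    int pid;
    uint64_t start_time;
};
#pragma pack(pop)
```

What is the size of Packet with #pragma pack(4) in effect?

prio at 0 (size 2, align 2) → ends 2
pad 2 to align 4 for lock
lock at 4 (size 8, align 4) → ends 12
rss at 12 (size 9, align 1) → ends 21
pad 1 to align 2 for uid
uid at 22 (size 2, align 2) → ends 24
refcount at 24 (size 56, align 4) → ends 80
gid at 80 (size 8, align 4) → ends 88
state at 88 (size 1, align 1) → ends 89
pad 3 to align 4 for pid
pid at 92 (size 4, align 4) → ends 96
start_time at 96 (size 8, align 4) → ends 104
total 104 bytes, alignment 4

104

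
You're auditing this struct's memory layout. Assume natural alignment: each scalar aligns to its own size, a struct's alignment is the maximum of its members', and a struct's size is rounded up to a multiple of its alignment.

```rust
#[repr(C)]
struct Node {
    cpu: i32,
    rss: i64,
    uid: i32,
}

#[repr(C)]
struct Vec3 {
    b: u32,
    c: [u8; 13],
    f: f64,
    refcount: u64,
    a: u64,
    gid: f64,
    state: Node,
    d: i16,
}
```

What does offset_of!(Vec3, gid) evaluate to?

Node: cpu at 0 (size 4, align 4) → ends 4; pad 4 to align 8 for rss; rss at 8 (size 8, align 8) → ends 16; uid at 16 (size 4, align 4) → ends 20; tail pad 4 to reach multiple of 8; total 24 bytes, alignment 8
b at 0 (size 4, align 4) → ends 4
c at 4 (size 13, align 1) → ends 17
pad 7 to align 8 for f
f at 24 (size 8, align 8) → ends 32
refcount at 32 (size 8, align 8) → ends 40
a at 40 (size 8, align 8) → ends 48
gid at 48 (size 8, align 8) → ends 56

48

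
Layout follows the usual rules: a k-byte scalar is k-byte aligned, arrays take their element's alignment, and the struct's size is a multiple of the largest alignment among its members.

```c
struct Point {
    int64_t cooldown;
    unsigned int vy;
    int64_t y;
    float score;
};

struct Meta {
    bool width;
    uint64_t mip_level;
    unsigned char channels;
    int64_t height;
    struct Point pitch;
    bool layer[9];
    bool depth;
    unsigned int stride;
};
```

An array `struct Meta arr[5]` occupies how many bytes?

400

Point: cooldown at 0 (size 8, align 8) → ends 8; vy at 8 (size 4, align 4) → ends 12; pad 4 to align 8 for y; y at 16 (size 8, align 8) → ends 24; score at 24 (size 4, align 4) → ends 28; tail pad 4 to reach multiple of 8; total 32 bytes, alignment 8
width at 0 (size 1, align 1) → ends 1
pad 7 to align 8 for mip_level
mip_level at 8 (size 8, align 8) → ends 16
channels at 16 (size 1, align 1) → ends 17
pad 7 to align 8 for height
height at 24 (size 8, align 8) → ends 32
pitch at 32 (size 32, align 8) → ends 64
layer at 64 (size 9, align 1) → ends 73
depth at 73 (size 1, align 1) → ends 74
pad 2 to align 4 for stride
stride at 76 (size 4, align 4) → ends 80
total 80 bytes, alignment 8
array of 5: 5 × 80 = 400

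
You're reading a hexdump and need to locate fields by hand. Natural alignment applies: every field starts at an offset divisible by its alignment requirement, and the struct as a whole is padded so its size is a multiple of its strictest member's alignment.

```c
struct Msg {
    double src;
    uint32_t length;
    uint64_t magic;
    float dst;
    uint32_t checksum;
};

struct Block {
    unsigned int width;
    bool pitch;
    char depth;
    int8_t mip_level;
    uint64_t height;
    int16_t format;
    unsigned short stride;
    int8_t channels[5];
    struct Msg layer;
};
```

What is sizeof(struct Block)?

Msg: @0: src [8B, align 8] → 8; @8: length [4B, align 4] → 12; +4 pad (align 8); @16: magic [8B, align 8] → 24; @24: dst [4B, align 4] → 28; @28: checksum [4B, align 4] → 32; size 32, align 8
@0: width [4B, align 4] → 4
@4: pitch [1B, align 1] → 5
@5: depth [1B, align 1] → 6
@6: mip_level [1B, align 1] → 7
+1 pad (align 8)
@8: height [8B, align 8] → 16
@16: format [2B, align 2] → 18
@18: stride [2B, align 2] → 20
@20: channels [5B, align 1] → 25
+7 pad (align 8)
@32: layer [32B, align 8] → 64
size 64, align 8

64 bytes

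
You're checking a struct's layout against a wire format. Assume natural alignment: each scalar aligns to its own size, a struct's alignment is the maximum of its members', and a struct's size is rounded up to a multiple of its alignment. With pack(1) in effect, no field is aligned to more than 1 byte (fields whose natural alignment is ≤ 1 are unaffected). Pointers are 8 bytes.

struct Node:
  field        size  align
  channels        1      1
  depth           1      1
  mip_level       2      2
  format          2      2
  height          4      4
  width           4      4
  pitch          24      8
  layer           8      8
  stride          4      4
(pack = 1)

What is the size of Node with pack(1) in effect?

50

0..1  channels  (1B, 1-aligned)
1..2  depth  (1B, 1-aligned)
2..4  mip_level  (2B, 1-aligned)
4..6  format  (2B, 1-aligned)
6..10  height  (4B, 1-aligned)
10..14  width  (4B, 1-aligned)
14..38  pitch  (24B, 1-aligned)
38..46  layer  (8B, 1-aligned)
46..50  stride  (4B, 1-aligned)
sizeof = 50, alignof = 1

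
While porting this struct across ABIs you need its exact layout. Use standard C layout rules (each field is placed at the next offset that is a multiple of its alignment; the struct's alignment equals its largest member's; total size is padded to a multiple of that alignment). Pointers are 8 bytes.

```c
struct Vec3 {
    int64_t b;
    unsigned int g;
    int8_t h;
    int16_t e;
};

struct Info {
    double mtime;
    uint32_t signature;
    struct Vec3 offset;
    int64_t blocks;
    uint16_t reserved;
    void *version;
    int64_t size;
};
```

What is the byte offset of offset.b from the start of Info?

16

Vec3: @0: b [8B, align 8] → 8; @8: g [4B, align 4] → 12; @12: h [1B, align 1] → 13; +1 pad (align 2); @14: e [2B, align 2] → 16; size 16, align 8
@0: mtime [8B, align 8] → 8
@8: signature [4B, align 4] → 12
+4 pad (align 8)
@16: offset [16B, align 8] → 32
within Vec3: b at 0
16 + 0 = 16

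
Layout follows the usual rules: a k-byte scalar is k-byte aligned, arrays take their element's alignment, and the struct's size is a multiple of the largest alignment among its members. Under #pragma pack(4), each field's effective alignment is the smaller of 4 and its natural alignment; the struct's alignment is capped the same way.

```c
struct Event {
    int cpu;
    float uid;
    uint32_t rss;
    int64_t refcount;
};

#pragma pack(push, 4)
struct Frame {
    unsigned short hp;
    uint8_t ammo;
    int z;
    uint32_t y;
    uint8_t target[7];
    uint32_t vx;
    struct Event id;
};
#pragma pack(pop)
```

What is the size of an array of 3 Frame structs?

144

Event: @0: cpu [4B, align 4] → 4; @4: uid [4B, align 4] → 8; @8: rss [4B, align 4] → 12; +4 pad (align 8); @16: refcount [8B, align 8] → 24; size 24, align 8
@0: hp [2B, align 2] → 2
@2: ammo [1B, align 1] → 3
+1 pad (align 4)
@4: z [4B, align 4] → 8
@8: y [4B, align 4] → 12
@12: target [7B, align 1] → 19
+1 pad (align 4)
@20: vx [4B, align 4] → 24
@24: id [24B, align 4] → 48
size 48, align 4
array of 3: 3 × 48 = 144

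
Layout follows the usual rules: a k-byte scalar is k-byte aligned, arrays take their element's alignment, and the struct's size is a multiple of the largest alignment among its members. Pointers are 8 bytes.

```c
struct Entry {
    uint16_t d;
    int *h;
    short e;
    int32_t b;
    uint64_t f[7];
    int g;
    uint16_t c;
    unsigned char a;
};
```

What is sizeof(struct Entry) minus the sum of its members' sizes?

d at 0 (size 2, align 2) → ends 2
pad 6 to align 8 for h
h at 8 (size 8, align 8) → ends 16
e at 16 (size 2, align 2) → ends 18
pad 2 to align 4 for b
b at 20 (size 4, align 4) → ends 24
f at 24 (size 56, align 8) → ends 80
g at 80 (size 4, align 4) → ends 84
c at 84 (size 2, align 2) → ends 86
a at 86 (size 1, align 1) → ends 87
tail pad 1 to reach multiple of 8
total 88 bytes, alignment 8
data bytes 79, size 88 → padding 9

9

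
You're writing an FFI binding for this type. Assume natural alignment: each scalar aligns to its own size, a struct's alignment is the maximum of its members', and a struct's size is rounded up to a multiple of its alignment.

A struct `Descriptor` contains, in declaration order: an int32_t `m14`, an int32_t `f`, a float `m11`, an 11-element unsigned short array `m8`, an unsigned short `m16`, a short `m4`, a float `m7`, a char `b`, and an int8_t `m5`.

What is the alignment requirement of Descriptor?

member alignments: m14=4, f=4, m11=4, m8=2, m16=2, m4=2, m7=4, b=1, m5=1
max = 4

4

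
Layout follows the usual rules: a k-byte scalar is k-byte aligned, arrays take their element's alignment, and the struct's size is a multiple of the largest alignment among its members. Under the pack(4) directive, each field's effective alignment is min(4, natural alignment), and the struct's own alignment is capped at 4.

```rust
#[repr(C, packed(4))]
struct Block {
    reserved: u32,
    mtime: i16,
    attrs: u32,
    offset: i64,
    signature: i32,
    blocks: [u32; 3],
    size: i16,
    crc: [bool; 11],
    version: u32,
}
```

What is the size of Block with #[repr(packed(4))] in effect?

@0: reserved [4B, align 4] → 4
@4: mtime [2B, align 2] → 6
+2 pad (align 4)
@8: attrs [4B, align 4] → 12
@12: offset [8B, align 4] → 20
@20: signature [4B, align 4] → 24
@24: blocks [12B, align 4] → 36
@36: size [2B, align 2] → 38
@38: crc [11B, align 1] → 49
+3 pad (align 4)
@52: version [4B, align 4] → 56
size 56, align 4

56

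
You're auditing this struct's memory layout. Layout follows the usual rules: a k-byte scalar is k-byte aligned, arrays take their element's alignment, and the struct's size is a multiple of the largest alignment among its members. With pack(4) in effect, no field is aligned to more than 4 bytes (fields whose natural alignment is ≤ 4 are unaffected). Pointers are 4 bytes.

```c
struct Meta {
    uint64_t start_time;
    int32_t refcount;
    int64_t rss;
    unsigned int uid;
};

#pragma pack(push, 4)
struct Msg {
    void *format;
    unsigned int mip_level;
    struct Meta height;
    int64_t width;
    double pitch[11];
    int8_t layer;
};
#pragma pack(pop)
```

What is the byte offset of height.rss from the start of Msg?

24

Meta: start_time at 0 (size 8, align 8) → ends 8; refcount at 8 (size 4, align 4) → ends 12; pad 4 to align 8 for rss; rss at 16 (size 8, align 8) → ends 24; uid at 24 (size 4, align 4) → ends 28; tail pad 4 to reach multiple of 8; total 32 bytes, alignment 8
format at 0 (size 4, align 4) → ends 4
mip_level at 4 (size 4, align 4) → ends 8
height at 8 (size 32, align 4) → ends 40
within Meta: rss at 16
8 + 16 = 24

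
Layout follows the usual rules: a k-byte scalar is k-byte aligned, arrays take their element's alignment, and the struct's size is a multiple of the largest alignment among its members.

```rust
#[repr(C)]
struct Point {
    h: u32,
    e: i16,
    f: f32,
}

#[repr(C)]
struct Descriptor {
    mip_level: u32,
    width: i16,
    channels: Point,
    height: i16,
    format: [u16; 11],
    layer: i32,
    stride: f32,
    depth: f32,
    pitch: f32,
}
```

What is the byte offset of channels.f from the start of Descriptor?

Point: 0..4  h  (4B, 4-aligned); 4..6  e  (2B, 2-aligned); 6..8  -- padding (2B); 8..12  f  (4B, 4-aligned); sizeof = 12, alignof = 4
0..4  mip_level  (4B, 4-aligned)
4..6  width  (2B, 2-aligned)
6..8  -- padding (2B)
8..20  channels  (12B, 4-aligned)
within Point: f at 8
8 + 8 = 16

16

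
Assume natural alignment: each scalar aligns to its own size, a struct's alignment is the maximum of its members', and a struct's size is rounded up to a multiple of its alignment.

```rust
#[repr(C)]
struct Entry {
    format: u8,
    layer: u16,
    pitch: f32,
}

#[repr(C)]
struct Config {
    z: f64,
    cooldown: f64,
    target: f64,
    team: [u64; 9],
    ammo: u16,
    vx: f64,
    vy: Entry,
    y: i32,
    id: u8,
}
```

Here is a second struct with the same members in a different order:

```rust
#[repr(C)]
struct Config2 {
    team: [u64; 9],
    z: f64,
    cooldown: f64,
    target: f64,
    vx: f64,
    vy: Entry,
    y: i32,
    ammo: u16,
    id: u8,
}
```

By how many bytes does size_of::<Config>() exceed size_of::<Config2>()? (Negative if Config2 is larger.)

Entry: @0: format [1B, align 1] → 1; +1 pad (align 2); @2: layer [2B, align 2] → 4; @4: pitch [4B, align 4] → 8; size 8, align 4
@0: z [8B, align 8] → 8
@8: cooldown [8B, align 8] → 16
@16: target [8B, align 8] → 24
@24: team [72B, align 8] → 96
@96: ammo [2B, align 2] → 98
+6 pad (align 8)
@104: vx [8B, align 8] → 112
@112: vy [8B, align 4] → 120
@120: y [4B, align 4] → 124
@124: id [1B, align 1] → 125
+3 tail pad (align 8)
size 128, align 8
— Config2 —
@0: team [72B, align 8] → 72
@72: z [8B, align 8] → 80
@80: cooldown [8B, align 8] → 88
@88: target [8B, align 8] → 96
@96: vx [8B, align 8] → 104
@104: vy [8B, align 4] → 112
@112: y [4B, align 4] → 116
@116: ammo [2B, align 2] → 118
@118: id [1B, align 1] → 119
+1 tail pad (align 8)
size 120, align 8
128 − 120 = 8

8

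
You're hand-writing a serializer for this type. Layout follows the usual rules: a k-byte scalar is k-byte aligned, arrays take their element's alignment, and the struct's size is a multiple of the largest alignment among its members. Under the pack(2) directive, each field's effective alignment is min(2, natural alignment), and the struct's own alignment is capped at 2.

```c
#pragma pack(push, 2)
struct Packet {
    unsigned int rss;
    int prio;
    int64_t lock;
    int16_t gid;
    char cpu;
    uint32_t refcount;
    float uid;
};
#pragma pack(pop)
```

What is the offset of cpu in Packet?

0..4  rss  (4B, 2-aligned)
4..8  prio  (4B, 2-aligned)
8..16  lock  (8B, 2-aligned)
16..18  gid  (2B, 2-aligned)
18..19  cpu  (1B, 1-aligned)

18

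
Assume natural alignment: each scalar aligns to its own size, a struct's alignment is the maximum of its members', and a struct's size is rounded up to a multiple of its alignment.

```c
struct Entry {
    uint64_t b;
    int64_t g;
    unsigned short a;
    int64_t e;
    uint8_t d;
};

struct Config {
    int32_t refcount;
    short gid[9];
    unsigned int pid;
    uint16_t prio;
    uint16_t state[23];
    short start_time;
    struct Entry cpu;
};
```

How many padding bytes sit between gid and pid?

2

Entry: 0..8  b  (8B, 8-aligned); 8..16  g  (8B, 8-aligned); 16..18  a  (2B, 2-aligned); 18..24  -- padding (6B); 24..32  e  (8B, 8-aligned); 32..33  d  (1B, 1-aligned); 33..40  -- tail padding (7B); sizeof = 40, alignof = 8
0..4  refcount  (4B, 4-aligned)
4..22  gid  (18B, 2-aligned)
22..24  -- padding (2B)
24..28  pid  (4B, 4-aligned)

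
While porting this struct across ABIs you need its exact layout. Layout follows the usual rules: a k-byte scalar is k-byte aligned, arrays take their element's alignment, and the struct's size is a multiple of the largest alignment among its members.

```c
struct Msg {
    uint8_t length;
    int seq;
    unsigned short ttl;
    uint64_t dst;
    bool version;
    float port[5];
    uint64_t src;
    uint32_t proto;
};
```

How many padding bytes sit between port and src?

0

length at 0 (size 1, align 1) → ends 1
pad 3 to align 4 for seq
seq at 4 (size 4, align 4) → ends 8
ttl at 8 (size 2, align 2) → ends 10
pad 6 to align 8 for dst
dst at 16 (size 8, align 8) → ends 24
version at 24 (size 1, align 1) → ends 25
pad 3 to align 4 for port
port at 28 (size 20, align 4) → ends 48
src at 48 (size 8, align 8) → ends 56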